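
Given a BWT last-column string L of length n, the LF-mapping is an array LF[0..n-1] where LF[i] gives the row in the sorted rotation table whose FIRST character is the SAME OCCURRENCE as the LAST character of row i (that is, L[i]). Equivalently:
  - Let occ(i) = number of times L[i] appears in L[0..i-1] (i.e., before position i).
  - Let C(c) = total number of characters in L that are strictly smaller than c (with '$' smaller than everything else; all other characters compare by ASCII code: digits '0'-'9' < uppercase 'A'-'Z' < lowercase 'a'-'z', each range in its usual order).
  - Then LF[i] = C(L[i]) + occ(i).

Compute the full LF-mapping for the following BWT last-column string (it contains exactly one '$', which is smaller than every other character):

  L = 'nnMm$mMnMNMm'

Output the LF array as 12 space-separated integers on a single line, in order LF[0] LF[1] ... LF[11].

Char counts: '$':1, 'M':4, 'N':1, 'm':3, 'n':3
C (first-col start): C('$')=0, C('M')=1, C('N')=5, C('m')=6, C('n')=9
L[0]='n': occ=0, LF[0]=C('n')+0=9+0=9
L[1]='n': occ=1, LF[1]=C('n')+1=9+1=10
L[2]='M': occ=0, LF[2]=C('M')+0=1+0=1
L[3]='m': occ=0, LF[3]=C('m')+0=6+0=6
L[4]='$': occ=0, LF[4]=C('$')+0=0+0=0
L[5]='m': occ=1, LF[5]=C('m')+1=6+1=7
L[6]='M': occ=1, LF[6]=C('M')+1=1+1=2
L[7]='n': occ=2, LF[7]=C('n')+2=9+2=11
L[8]='M': occ=2, LF[8]=C('M')+2=1+2=3
L[9]='N': occ=0, LF[9]=C('N')+0=5+0=5
L[10]='M': occ=3, LF[10]=C('M')+3=1+3=4
L[11]='m': occ=2, LF[11]=C('m')+2=6+2=8

Answer: 9 10 1 6 0 7 2 11 3 5 4 8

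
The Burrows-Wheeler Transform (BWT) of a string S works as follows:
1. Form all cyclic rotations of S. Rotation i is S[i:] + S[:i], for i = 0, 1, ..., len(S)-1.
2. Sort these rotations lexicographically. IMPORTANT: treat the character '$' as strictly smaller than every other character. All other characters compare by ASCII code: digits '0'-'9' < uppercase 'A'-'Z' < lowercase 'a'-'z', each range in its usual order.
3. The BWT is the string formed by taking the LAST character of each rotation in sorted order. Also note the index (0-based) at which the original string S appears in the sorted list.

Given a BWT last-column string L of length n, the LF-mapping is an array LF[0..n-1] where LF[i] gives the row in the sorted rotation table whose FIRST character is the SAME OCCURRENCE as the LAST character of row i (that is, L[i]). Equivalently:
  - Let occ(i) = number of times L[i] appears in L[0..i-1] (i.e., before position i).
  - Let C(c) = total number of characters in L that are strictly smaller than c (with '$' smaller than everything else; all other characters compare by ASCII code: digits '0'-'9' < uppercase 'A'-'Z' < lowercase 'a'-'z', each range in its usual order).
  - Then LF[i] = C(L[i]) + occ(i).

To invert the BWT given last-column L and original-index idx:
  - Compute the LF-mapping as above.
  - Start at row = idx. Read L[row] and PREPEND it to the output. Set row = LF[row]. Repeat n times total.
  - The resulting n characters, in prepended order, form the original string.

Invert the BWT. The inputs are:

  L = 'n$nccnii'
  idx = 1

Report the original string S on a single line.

LF mapping: 5 0 6 1 2 7 3 4
Walk LF starting at row 1, prepending L[row]:
  step 1: row=1, L[1]='$', prepend. Next row=LF[1]=0
  step 2: row=0, L[0]='n', prepend. Next row=LF[0]=5
  step 3: row=5, L[5]='n', prepend. Next row=LF[5]=7
  step 4: row=7, L[7]='i', prepend. Next row=LF[7]=4
  step 5: row=4, L[4]='c', prepend. Next row=LF[4]=2
  step 6: row=2, L[2]='n', prepend. Next row=LF[2]=6
  step 7: row=6, L[6]='i', prepend. Next row=LF[6]=3
  step 8: row=3, L[3]='c', prepend. Next row=LF[3]=1
Reversed output: cincinn$

Answer: cincinn$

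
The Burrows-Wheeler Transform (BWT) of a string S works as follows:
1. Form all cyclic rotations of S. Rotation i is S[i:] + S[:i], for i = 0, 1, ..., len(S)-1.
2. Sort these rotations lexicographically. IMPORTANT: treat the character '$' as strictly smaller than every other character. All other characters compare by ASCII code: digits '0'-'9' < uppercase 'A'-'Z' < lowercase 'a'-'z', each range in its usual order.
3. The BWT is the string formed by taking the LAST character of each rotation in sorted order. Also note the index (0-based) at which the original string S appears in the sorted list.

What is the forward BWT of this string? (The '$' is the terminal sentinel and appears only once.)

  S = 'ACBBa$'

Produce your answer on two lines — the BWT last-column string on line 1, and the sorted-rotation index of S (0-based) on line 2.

All 6 rotations (rotation i = S[i:]+S[:i]):
  rot[0] = ACBBa$
  rot[1] = CBBa$A
  rot[2] = BBa$AC
  rot[3] = Ba$ACB
  rot[4] = a$ACBB
  rot[5] = $ACBBa
Sorted (with $ < everything):
  sorted[0] = $ACBBa  (last char: 'a')
  sorted[1] = ACBBa$  (last char: '$')
  sorted[2] = BBa$AC  (last char: 'C')
  sorted[3] = Ba$ACB  (last char: 'B')
  sorted[4] = CBBa$A  (last char: 'A')
  sorted[5] = a$ACBB  (last char: 'B')
Last column: a$CBAB
Original string S is at sorted index 1

Answer: a$CBAB
1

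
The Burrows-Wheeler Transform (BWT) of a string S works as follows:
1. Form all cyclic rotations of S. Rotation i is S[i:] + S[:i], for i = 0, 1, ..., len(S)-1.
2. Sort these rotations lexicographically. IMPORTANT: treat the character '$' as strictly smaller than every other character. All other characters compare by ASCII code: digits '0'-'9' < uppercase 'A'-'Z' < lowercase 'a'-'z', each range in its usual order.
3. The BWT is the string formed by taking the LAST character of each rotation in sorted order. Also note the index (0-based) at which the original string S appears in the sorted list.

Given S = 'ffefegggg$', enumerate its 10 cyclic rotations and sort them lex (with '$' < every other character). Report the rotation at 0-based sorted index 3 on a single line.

All 10 rotations (rotation i = S[i:]+S[:i]):
  rot[0] = ffefegggg$
  rot[1] = fefegggg$f
  rot[2] = efegggg$ff
  rot[3] = fegggg$ffe
  rot[4] = egggg$ffef
  rot[5] = gggg$ffefe
  rot[6] = ggg$ffefeg
  rot[7] = gg$ffefegg
  rot[8] = g$ffefeggg
  rot[9] = $ffefegggg
Sorted (with $ < everything):
  sorted[0] = $ffefegggg
  sorted[1] = efegggg$ff
  sorted[2] = egggg$ffef
  sorted[3] = fefegggg$f
  sorted[4] = fegggg$ffe
  sorted[5] = ffefegggg$
  sorted[6] = g$ffefeggg
  sorted[7] = gg$ffefegg
  sorted[8] = ggg$ffefeg
  sorted[9] = gggg$ffefe
sorted[3] = fefegggg$f

Answer: fefegggg$f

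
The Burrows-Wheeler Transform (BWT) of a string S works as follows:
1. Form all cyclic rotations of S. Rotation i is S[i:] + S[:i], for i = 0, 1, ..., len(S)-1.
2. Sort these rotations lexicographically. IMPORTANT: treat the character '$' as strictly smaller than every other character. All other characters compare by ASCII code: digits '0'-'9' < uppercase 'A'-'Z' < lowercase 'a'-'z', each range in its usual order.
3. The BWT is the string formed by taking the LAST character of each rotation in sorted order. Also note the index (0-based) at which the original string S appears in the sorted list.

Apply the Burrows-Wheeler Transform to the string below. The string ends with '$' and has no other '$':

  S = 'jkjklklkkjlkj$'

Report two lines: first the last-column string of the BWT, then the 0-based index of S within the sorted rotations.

Answer: jk$kkljklljjkk
2

Derivation:
All 14 rotations (rotation i = S[i:]+S[:i]):
  rot[0] = jkjklklkkjlkj$
  rot[1] = kjklklkkjlkj$j
  rot[2] = jklklkkjlkj$jk
  rot[3] = klklkkjlkj$jkj
  rot[4] = lklkkjlkj$jkjk
  rot[5] = klkkjlkj$jkjkl
  rot[6] = lkkjlkj$jkjklk
  rot[7] = kkjlkj$jkjklkl
  rot[8] = kjlkj$jkjklklk
  rot[9] = jlkj$jkjklklkk
  rot[10] = lkj$jkjklklkkj
  rot[11] = kj$jkjklklkkjl
  rot[12] = j$jkjklklkkjlk
  rot[13] = $jkjklklkkjlkj
Sorted (with $ < everything):
  sorted[0] = $jkjklklkkjlkj  (last char: 'j')
  sorted[1] = j$jkjklklkkjlk  (last char: 'k')
  sorted[2] = jkjklklkkjlkj$  (last char: '$')
  sorted[3] = jklklkkjlkj$jk  (last char: 'k')
  sorted[4] = jlkj$jkjklklkk  (last char: 'k')
  sorted[5] = kj$jkjklklkkjl  (last char: 'l')
  sorted[6] = kjklklkkjlkj$j  (last char: 'j')
  sorted[7] = kjlkj$jkjklklk  (last char: 'k')
  sorted[8] = kkjlkj$jkjklkl  (last char: 'l')
  sorted[9] = klkkjlkj$jkjkl  (last char: 'l')
  sorted[10] = klklkkjlkj$jkj  (last char: 'j')
  sorted[11] = lkj$jkjklklkkj  (last char: 'j')
  sorted[12] = lkkjlkj$jkjklk  (last char: 'k')
  sorted[13] = lklkkjlkj$jkjk  (last char: 'k')
Last column: jk$kkljklljjkk
Original string S is at sorted index 2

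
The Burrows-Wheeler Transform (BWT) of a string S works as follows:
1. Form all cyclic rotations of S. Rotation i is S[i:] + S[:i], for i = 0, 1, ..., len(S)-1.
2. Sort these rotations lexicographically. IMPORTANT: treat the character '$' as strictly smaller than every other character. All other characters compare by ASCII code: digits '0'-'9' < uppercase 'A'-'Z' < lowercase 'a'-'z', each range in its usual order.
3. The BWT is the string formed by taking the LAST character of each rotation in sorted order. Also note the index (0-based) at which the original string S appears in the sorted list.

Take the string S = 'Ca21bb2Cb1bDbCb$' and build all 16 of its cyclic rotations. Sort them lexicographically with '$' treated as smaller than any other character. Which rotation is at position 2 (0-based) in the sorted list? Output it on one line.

All 16 rotations (rotation i = S[i:]+S[:i]):
  rot[0] = Ca21bb2Cb1bDbCb$
  rot[1] = a21bb2Cb1bDbCb$C
  rot[2] = 21bb2Cb1bDbCb$Ca
  rot[3] = 1bb2Cb1bDbCb$Ca2
  rot[4] = bb2Cb1bDbCb$Ca21
  rot[5] = b2Cb1bDbCb$Ca21b
  rot[6] = 2Cb1bDbCb$Ca21bb
  rot[7] = Cb1bDbCb$Ca21bb2
  rot[8] = b1bDbCb$Ca21bb2C
  rot[9] = 1bDbCb$Ca21bb2Cb
  rot[10] = bDbCb$Ca21bb2Cb1
  rot[11] = DbCb$Ca21bb2Cb1b
  rot[12] = bCb$Ca21bb2Cb1bD
  rot[13] = Cb$Ca21bb2Cb1bDb
  rot[14] = b$Ca21bb2Cb1bDbC
  rot[15] = $Ca21bb2Cb1bDbCb
Sorted (with $ < everything):
  sorted[0] = $Ca21bb2Cb1bDbCb
  sorted[1] = 1bDbCb$Ca21bb2Cb
  sorted[2] = 1bb2Cb1bDbCb$Ca2
  sorted[3] = 21bb2Cb1bDbCb$Ca
  sorted[4] = 2Cb1bDbCb$Ca21bb
  sorted[5] = Ca21bb2Cb1bDbCb$
  sorted[6] = Cb$Ca21bb2Cb1bDb
  sorted[7] = Cb1bDbCb$Ca21bb2
  sorted[8] = DbCb$Ca21bb2Cb1b
  sorted[9] = a21bb2Cb1bDbCb$C
  sorted[10] = b$Ca21bb2Cb1bDbC
  sorted[11] = b1bDbCb$Ca21bb2C
  sorted[12] = b2Cb1bDbCb$Ca21b
  sorted[13] = bCb$Ca21bb2Cb1bD
  sorted[14] = bDbCb$Ca21bb2Cb1
  sorted[15] = bb2Cb1bDbCb$Ca21
sorted[2] = 1bb2Cb1bDbCb$Ca2

Answer: 1bb2Cb1bDbCb$Ca2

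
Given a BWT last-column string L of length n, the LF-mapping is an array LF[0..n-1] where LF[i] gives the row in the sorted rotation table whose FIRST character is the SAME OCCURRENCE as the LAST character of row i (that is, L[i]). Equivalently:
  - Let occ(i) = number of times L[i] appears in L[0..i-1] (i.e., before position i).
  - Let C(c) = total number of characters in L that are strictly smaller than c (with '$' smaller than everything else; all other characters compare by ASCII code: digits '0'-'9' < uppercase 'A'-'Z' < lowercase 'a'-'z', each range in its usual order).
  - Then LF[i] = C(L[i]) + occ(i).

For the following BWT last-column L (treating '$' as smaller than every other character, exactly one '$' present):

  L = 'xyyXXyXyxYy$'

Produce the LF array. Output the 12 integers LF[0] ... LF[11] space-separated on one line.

Answer: 5 7 8 1 2 9 3 10 6 4 11 0

Derivation:
Char counts: '$':1, 'X':3, 'Y':1, 'x':2, 'y':5
C (first-col start): C('$')=0, C('X')=1, C('Y')=4, C('x')=5, C('y')=7
L[0]='x': occ=0, LF[0]=C('x')+0=5+0=5
L[1]='y': occ=0, LF[1]=C('y')+0=7+0=7
L[2]='y': occ=1, LF[2]=C('y')+1=7+1=8
L[3]='X': occ=0, LF[3]=C('X')+0=1+0=1
L[4]='X': occ=1, LF[4]=C('X')+1=1+1=2
L[5]='y': occ=2, LF[5]=C('y')+2=7+2=9
L[6]='X': occ=2, LF[6]=C('X')+2=1+2=3
L[7]='y': occ=3, LF[7]=C('y')+3=7+3=10
L[8]='x': occ=1, LF[8]=C('x')+1=5+1=6
L[9]='Y': occ=0, LF[9]=C('Y')+0=4+0=4
L[10]='y': occ=4, LF[10]=C('y')+4=7+4=11
L[11]='$': occ=0, LF[11]=C('$')+0=0+0=0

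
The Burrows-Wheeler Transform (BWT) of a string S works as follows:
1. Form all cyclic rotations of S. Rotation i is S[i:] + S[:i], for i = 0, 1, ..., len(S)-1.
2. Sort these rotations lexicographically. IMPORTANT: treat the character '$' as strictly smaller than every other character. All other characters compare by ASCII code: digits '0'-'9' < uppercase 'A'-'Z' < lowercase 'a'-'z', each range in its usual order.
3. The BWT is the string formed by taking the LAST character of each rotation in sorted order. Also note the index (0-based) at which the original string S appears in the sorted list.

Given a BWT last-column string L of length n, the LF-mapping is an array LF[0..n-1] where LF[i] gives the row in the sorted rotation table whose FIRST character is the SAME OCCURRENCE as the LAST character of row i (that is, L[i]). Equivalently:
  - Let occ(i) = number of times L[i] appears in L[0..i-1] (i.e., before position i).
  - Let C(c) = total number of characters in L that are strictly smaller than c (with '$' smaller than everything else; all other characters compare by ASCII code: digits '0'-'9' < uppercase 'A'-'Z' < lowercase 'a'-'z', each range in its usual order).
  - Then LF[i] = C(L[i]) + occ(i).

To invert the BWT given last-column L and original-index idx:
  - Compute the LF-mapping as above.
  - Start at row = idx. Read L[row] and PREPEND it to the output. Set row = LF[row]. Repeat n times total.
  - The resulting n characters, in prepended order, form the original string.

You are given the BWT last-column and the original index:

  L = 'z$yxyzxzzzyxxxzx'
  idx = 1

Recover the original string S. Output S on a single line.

LF mapping: 10 0 7 1 8 11 2 12 13 14 9 3 4 5 15 6
Walk LF starting at row 1, prepending L[row]:
  step 1: row=1, L[1]='$', prepend. Next row=LF[1]=0
  step 2: row=0, L[0]='z', prepend. Next row=LF[0]=10
  step 3: row=10, L[10]='y', prepend. Next row=LF[10]=9
  step 4: row=9, L[9]='z', prepend. Next row=LF[9]=14
  step 5: row=14, L[14]='z', prepend. Next row=LF[14]=15
  step 6: row=15, L[15]='x', prepend. Next row=LF[15]=6
  step 7: row=6, L[6]='x', prepend. Next row=LF[6]=2
  step 8: row=2, L[2]='y', prepend. Next row=LF[2]=7
  step 9: row=7, L[7]='z', prepend. Next row=LF[7]=12
  step 10: row=12, L[12]='x', prepend. Next row=LF[12]=4
  step 11: row=4, L[4]='y', prepend. Next row=LF[4]=8
  step 12: row=8, L[8]='z', prepend. Next row=LF[8]=13
  step 13: row=13, L[13]='x', prepend. Next row=LF[13]=5
  step 14: row=5, L[5]='z', prepend. Next row=LF[5]=11
  step 15: row=11, L[11]='x', prepend. Next row=LF[11]=3
  step 16: row=3, L[3]='x', prepend. Next row=LF[3]=1
Reversed output: xxzxzyxzyxxzzyz$

Answer: xxzxzyxzyxxzzyz$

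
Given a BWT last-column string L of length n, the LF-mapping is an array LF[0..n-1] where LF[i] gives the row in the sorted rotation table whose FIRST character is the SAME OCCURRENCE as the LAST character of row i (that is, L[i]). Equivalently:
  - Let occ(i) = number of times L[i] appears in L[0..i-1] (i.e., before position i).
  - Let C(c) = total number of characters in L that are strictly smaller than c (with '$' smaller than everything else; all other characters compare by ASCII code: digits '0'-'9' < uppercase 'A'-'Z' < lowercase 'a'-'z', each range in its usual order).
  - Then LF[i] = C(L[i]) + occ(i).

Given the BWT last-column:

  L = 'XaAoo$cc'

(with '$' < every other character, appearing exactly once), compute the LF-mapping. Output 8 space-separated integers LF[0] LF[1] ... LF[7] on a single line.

Answer: 2 3 1 6 7 0 4 5

Derivation:
Char counts: '$':1, 'A':1, 'X':1, 'a':1, 'c':2, 'o':2
C (first-col start): C('$')=0, C('A')=1, C('X')=2, C('a')=3, C('c')=4, C('o')=6
L[0]='X': occ=0, LF[0]=C('X')+0=2+0=2
L[1]='a': occ=0, LF[1]=C('a')+0=3+0=3
L[2]='A': occ=0, LF[2]=C('A')+0=1+0=1
L[3]='o': occ=0, LF[3]=C('o')+0=6+0=6
L[4]='o': occ=1, LF[4]=C('o')+1=6+1=7
L[5]='$': occ=0, LF[5]=C('$')+0=0+0=0
L[6]='c': occ=0, LF[6]=C('c')+0=4+0=4
L[7]='c': occ=1, LF[7]=C('c')+1=4+1=5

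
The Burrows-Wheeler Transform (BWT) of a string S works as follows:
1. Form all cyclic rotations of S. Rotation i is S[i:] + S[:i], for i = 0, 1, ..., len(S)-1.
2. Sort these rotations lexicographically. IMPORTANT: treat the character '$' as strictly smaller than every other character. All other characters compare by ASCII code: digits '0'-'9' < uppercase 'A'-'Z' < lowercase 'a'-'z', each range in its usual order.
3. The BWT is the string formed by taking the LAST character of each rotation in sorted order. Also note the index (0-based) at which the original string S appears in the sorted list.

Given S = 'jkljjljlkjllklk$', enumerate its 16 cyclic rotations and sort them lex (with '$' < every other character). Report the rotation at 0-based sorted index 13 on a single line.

All 16 rotations (rotation i = S[i:]+S[:i]):
  rot[0] = jkljjljlkjllklk$
  rot[1] = kljjljlkjllklk$j
  rot[2] = ljjljlkjllklk$jk
  rot[3] = jjljlkjllklk$jkl
  rot[4] = jljlkjllklk$jklj
  rot[5] = ljlkjllklk$jkljj
  rot[6] = jlkjllklk$jkljjl
  rot[7] = lkjllklk$jkljjlj
  rot[8] = kjllklk$jkljjljl
  rot[9] = jllklk$jkljjljlk
  rot[10] = llklk$jkljjljlkj
  rot[11] = lklk$jkljjljlkjl
  rot[12] = klk$jkljjljlkjll
  rot[13] = lk$jkljjljlkjllk
  rot[14] = k$jkljjljlkjllkl
  rot[15] = $jkljjljlkjllklk
Sorted (with $ < everything):
  sorted[0] = $jkljjljlkjllklk
  sorted[1] = jjljlkjllklk$jkl
  sorted[2] = jkljjljlkjllklk$
  sorted[3] = jljlkjllklk$jklj
  sorted[4] = jlkjllklk$jkljjl
  sorted[5] = jllklk$jkljjljlk
  sorted[6] = k$jkljjljlkjllkl
  sorted[7] = kjllklk$jkljjljl
  sorted[8] = kljjljlkjllklk$j
  sorted[9] = klk$jkljjljlkjll
  sorted[10] = ljjljlkjllklk$jk
  sorted[11] = ljlkjllklk$jkljj
  sorted[12] = lk$jkljjljlkjllk
  sorted[13] = lkjllklk$jkljjlj
  sorted[14] = lklk$jkljjljlkjl
  sorted[15] = llklk$jkljjljlkj
sorted[13] = lkjllklk$jkljjlj

Answer: lkjllklk$jkljjlj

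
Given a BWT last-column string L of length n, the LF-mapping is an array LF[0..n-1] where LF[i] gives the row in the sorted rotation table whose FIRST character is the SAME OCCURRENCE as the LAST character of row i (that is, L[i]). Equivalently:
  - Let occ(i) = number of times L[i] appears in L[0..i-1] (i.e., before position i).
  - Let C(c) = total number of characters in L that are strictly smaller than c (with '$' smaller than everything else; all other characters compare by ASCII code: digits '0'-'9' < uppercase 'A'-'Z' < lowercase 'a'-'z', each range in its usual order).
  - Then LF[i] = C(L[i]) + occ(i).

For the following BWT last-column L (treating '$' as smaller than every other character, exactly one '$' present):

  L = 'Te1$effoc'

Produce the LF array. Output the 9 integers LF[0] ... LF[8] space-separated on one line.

Answer: 2 4 1 0 5 6 7 8 3

Derivation:
Char counts: '$':1, '1':1, 'T':1, 'c':1, 'e':2, 'f':2, 'o':1
C (first-col start): C('$')=0, C('1')=1, C('T')=2, C('c')=3, C('e')=4, C('f')=6, C('o')=8
L[0]='T': occ=0, LF[0]=C('T')+0=2+0=2
L[1]='e': occ=0, LF[1]=C('e')+0=4+0=4
L[2]='1': occ=0, LF[2]=C('1')+0=1+0=1
L[3]='$': occ=0, LF[3]=C('$')+0=0+0=0
L[4]='e': occ=1, LF[4]=C('e')+1=4+1=5
L[5]='f': occ=0, LF[5]=C('f')+0=6+0=6
L[6]='f': occ=1, LF[6]=C('f')+1=6+1=7
L[7]='o': occ=0, LF[7]=C('o')+0=8+0=8
L[8]='c': occ=0, LF[8]=C('c')+0=3+0=3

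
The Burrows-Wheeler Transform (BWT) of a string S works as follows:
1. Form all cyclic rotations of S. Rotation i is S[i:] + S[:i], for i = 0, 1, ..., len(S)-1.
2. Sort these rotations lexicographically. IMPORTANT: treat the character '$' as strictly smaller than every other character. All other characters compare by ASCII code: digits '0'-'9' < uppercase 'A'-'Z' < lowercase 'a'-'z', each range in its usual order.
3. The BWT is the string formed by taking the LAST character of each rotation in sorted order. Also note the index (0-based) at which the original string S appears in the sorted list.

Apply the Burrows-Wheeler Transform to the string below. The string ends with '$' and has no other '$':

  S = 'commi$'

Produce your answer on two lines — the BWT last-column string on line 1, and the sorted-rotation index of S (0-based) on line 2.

Answer: i$mmoc
1

Derivation:
All 6 rotations (rotation i = S[i:]+S[:i]):
  rot[0] = commi$
  rot[1] = ommi$c
  rot[2] = mmi$co
  rot[3] = mi$com
  rot[4] = i$comm
  rot[5] = $commi
Sorted (with $ < everything):
  sorted[0] = $commi  (last char: 'i')
  sorted[1] = commi$  (last char: '$')
  sorted[2] = i$comm  (last char: 'm')
  sorted[3] = mi$com  (last char: 'm')
  sorted[4] = mmi$co  (last char: 'o')
  sorted[5] = ommi$c  (last char: 'c')
Last column: i$mmoc
Original string S is at sorted index 1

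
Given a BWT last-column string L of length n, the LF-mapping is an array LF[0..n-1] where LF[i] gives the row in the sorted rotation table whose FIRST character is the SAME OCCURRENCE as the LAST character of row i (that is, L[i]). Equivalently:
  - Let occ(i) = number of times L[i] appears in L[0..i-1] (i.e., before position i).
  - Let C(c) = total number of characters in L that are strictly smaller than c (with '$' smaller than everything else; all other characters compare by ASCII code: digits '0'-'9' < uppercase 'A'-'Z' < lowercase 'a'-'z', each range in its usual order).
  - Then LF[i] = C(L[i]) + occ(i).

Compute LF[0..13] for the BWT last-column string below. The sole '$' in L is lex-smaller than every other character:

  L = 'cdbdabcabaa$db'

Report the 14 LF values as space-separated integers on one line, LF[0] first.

Answer: 9 11 5 12 1 6 10 2 7 3 4 0 13 8

Derivation:
Char counts: '$':1, 'a':4, 'b':4, 'c':2, 'd':3
C (first-col start): C('$')=0, C('a')=1, C('b')=5, C('c')=9, C('d')=11
L[0]='c': occ=0, LF[0]=C('c')+0=9+0=9
L[1]='d': occ=0, LF[1]=C('d')+0=11+0=11
L[2]='b': occ=0, LF[2]=C('b')+0=5+0=5
L[3]='d': occ=1, LF[3]=C('d')+1=11+1=12
L[4]='a': occ=0, LF[4]=C('a')+0=1+0=1
L[5]='b': occ=1, LF[5]=C('b')+1=5+1=6
L[6]='c': occ=1, LF[6]=C('c')+1=9+1=10
L[7]='a': occ=1, LF[7]=C('a')+1=1+1=2
L[8]='b': occ=2, LF[8]=C('b')+2=5+2=7
L[9]='a': occ=2, LF[9]=C('a')+2=1+2=3
L[10]='a': occ=3, LF[10]=C('a')+3=1+3=4
L[11]='$': occ=0, LF[11]=C('$')+0=0+0=0
L[12]='d': occ=2, LF[12]=C('d')+2=11+2=13
L[13]='b': occ=3, LF[13]=C('b')+3=5+3=8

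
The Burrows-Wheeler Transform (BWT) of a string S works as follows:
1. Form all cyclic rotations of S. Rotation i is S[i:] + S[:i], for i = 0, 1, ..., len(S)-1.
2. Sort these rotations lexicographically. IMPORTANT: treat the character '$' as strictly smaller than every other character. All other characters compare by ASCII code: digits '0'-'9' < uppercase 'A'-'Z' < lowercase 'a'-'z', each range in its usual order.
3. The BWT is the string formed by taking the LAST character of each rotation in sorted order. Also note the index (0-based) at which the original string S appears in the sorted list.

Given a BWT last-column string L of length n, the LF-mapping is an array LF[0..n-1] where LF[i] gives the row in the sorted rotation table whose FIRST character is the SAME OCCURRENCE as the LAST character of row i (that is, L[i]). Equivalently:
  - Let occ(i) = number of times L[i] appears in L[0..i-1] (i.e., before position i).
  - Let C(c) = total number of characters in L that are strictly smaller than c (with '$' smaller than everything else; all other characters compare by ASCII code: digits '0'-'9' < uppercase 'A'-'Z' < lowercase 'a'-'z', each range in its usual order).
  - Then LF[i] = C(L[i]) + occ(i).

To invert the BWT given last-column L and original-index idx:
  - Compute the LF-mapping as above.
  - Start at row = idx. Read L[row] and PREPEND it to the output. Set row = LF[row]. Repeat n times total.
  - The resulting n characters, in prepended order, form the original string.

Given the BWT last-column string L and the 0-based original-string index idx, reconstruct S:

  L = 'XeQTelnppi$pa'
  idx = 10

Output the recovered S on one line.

Answer: pineappleQTX$

Derivation:
LF mapping: 3 5 1 2 6 8 9 10 11 7 0 12 4
Walk LF starting at row 10, prepending L[row]:
  step 1: row=10, L[10]='$', prepend. Next row=LF[10]=0
  step 2: row=0, L[0]='X', prepend. Next row=LF[0]=3
  step 3: row=3, L[3]='T', prepend. Next row=LF[3]=2
  step 4: row=2, L[2]='Q', prepend. Next row=LF[2]=1
  step 5: row=1, L[1]='e', prepend. Next row=LF[1]=5
  step 6: row=5, L[5]='l', prepend. Next row=LF[5]=8
  step 7: row=8, L[8]='p', prepend. Next row=LF[8]=11
  step 8: row=11, L[11]='p', prepend. Next row=LF[11]=12
  step 9: row=12, L[12]='a', prepend. Next row=LF[12]=4
  step 10: row=4, L[4]='e', prepend. Next row=LF[4]=6
  step 11: row=6, L[6]='n', prepend. Next row=LF[6]=9
  step 12: row=9, L[9]='i', prepend. Next row=LF[9]=7
  step 13: row=7, L[7]='p', prepend. Next row=LF[7]=10
Reversed output: pineappleQTX$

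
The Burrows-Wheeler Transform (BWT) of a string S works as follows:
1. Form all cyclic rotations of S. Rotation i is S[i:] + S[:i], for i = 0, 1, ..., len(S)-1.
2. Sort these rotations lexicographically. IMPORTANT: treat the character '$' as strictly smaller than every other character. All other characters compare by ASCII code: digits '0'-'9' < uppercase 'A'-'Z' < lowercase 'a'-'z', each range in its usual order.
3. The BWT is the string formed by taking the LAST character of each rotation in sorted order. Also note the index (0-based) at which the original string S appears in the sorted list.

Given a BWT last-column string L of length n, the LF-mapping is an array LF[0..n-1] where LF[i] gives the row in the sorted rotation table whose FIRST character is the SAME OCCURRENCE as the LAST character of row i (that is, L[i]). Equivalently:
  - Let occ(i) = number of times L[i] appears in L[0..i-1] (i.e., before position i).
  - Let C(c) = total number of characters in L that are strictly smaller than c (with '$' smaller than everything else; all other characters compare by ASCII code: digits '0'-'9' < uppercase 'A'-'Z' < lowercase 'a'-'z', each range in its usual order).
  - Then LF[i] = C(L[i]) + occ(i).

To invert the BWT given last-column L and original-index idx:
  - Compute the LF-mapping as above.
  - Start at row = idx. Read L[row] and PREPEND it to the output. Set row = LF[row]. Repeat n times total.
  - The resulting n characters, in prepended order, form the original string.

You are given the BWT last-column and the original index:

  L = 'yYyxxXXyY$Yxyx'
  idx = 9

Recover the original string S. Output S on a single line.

LF mapping: 10 3 11 6 7 1 2 12 4 0 5 8 13 9
Walk LF starting at row 9, prepending L[row]:
  step 1: row=9, L[9]='$', prepend. Next row=LF[9]=0
  step 2: row=0, L[0]='y', prepend. Next row=LF[0]=10
  step 3: row=10, L[10]='Y', prepend. Next row=LF[10]=5
  step 4: row=5, L[5]='X', prepend. Next row=LF[5]=1
  step 5: row=1, L[1]='Y', prepend. Next row=LF[1]=3
  step 6: row=3, L[3]='x', prepend. Next row=LF[3]=6
  step 7: row=6, L[6]='X', prepend. Next row=LF[6]=2
  step 8: row=2, L[2]='y', prepend. Next row=LF[2]=11
  step 9: row=11, L[11]='x', prepend. Next row=LF[11]=8
  step 10: row=8, L[8]='Y', prepend. Next row=LF[8]=4
  step 11: row=4, L[4]='x', prepend. Next row=LF[4]=7
  step 12: row=7, L[7]='y', prepend. Next row=LF[7]=12
  step 13: row=12, L[12]='y', prepend. Next row=LF[12]=13
  step 14: row=13, L[13]='x', prepend. Next row=LF[13]=9
Reversed output: xyyxYxyXxYXYy$

Answer: xyyxYxyXxYXYy$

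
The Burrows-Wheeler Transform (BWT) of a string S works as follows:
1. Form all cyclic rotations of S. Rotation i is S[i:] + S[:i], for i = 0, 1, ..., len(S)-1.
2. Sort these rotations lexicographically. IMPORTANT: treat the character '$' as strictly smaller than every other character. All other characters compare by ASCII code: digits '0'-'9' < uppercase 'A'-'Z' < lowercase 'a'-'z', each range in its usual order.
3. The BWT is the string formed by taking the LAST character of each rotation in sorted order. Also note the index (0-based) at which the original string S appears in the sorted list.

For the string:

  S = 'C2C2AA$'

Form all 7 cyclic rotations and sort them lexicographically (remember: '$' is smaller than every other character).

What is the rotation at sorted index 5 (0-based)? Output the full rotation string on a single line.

Answer: C2AA$C2

Derivation:
All 7 rotations (rotation i = S[i:]+S[:i]):
  rot[0] = C2C2AA$
  rot[1] = 2C2AA$C
  rot[2] = C2AA$C2
  rot[3] = 2AA$C2C
  rot[4] = AA$C2C2
  rot[5] = A$C2C2A
  rot[6] = $C2C2AA
Sorted (with $ < everything):
  sorted[0] = $C2C2AA
  sorted[1] = 2AA$C2C
  sorted[2] = 2C2AA$C
  sorted[3] = A$C2C2A
  sorted[4] = AA$C2C2
  sorted[5] = C2AA$C2
  sorted[6] = C2C2AA$
sorted[5] = C2AA$C2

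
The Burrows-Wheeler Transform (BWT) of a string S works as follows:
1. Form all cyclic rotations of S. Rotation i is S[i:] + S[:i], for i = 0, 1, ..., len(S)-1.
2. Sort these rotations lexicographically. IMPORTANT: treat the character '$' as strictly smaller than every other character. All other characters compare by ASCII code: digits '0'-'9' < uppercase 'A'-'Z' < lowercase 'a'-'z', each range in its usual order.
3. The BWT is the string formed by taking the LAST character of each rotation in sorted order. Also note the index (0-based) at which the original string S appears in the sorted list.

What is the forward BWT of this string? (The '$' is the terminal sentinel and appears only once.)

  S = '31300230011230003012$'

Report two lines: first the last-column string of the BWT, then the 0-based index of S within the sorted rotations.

All 21 rotations (rotation i = S[i:]+S[:i]):
  rot[0] = 31300230011230003012$
  rot[1] = 1300230011230003012$3
  rot[2] = 300230011230003012$31
  rot[3] = 00230011230003012$313
  rot[4] = 0230011230003012$3130
  rot[5] = 230011230003012$31300
  rot[6] = 30011230003012$313002
  rot[7] = 0011230003012$3130023
  rot[8] = 011230003012$31300230
  rot[9] = 11230003012$313002300
  rot[10] = 1230003012$3130023001
  rot[11] = 230003012$31300230011
  rot[12] = 30003012$313002300112
  rot[13] = 0003012$3130023001123
  rot[14] = 003012$31300230011230
  rot[15] = 03012$313002300112300
  rot[16] = 3012$3130023001123000
  rot[17] = 012$31300230011230003
  rot[18] = 12$313002300112300030
  rot[19] = 2$3130023001123000301
  rot[20] = $31300230011230003012
Sorted (with $ < everything):
  sorted[0] = $31300230011230003012  (last char: '2')
  sorted[1] = 0003012$3130023001123  (last char: '3')
  sorted[2] = 0011230003012$3130023  (last char: '3')
  sorted[3] = 00230011230003012$313  (last char: '3')
  sorted[4] = 003012$31300230011230  (last char: '0')
  sorted[5] = 011230003012$31300230  (last char: '0')
  sorted[6] = 012$31300230011230003  (last char: '3')
  sorted[7] = 0230011230003012$3130  (last char: '0')
  sorted[8] = 03012$313002300112300  (last char: '0')
  sorted[9] = 11230003012$313002300  (last char: '0')
  sorted[10] = 12$313002300112300030  (last char: '0')
  sorted[11] = 1230003012$3130023001  (last char: '1')
  sorted[12] = 1300230011230003012$3  (last char: '3')
  sorted[13] = 2$3130023001123000301  (last char: '1')
  sorted[14] = 230003012$31300230011  (last char: '1')
  sorted[15] = 230011230003012$31300  (last char: '0')
  sorted[16] = 30003012$313002300112  (last char: '2')
  sorted[17] = 30011230003012$313002  (last char: '2')
  sorted[18] = 300230011230003012$31  (last char: '1')
  sorted[19] = 3012$3130023001123000  (last char: '0')
  sorted[20] = 31300230011230003012$  (last char: '$')
Last column: 23330030000131102210$
Original string S is at sorted index 20

Answer: 23330030000131102210$
20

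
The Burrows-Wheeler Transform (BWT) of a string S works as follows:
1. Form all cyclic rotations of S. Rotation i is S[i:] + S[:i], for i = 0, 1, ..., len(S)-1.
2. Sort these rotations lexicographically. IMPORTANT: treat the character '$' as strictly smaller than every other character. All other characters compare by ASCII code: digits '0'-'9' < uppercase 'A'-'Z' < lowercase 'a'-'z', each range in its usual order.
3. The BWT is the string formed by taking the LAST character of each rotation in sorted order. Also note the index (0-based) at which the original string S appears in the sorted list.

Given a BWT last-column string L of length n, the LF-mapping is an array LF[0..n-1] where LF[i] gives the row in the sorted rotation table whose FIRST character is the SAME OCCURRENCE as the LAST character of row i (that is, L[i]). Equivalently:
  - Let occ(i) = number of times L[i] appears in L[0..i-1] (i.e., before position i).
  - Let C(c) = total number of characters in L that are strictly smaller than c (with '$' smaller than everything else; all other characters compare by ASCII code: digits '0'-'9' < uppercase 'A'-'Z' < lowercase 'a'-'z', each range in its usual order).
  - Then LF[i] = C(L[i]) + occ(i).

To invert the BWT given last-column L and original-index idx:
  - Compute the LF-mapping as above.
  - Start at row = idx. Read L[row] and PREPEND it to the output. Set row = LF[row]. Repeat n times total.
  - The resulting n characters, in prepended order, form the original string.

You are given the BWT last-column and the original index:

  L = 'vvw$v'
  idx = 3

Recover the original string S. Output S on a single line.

LF mapping: 1 2 4 0 3
Walk LF starting at row 3, prepending L[row]:
  step 1: row=3, L[3]='$', prepend. Next row=LF[3]=0
  step 2: row=0, L[0]='v', prepend. Next row=LF[0]=1
  step 3: row=1, L[1]='v', prepend. Next row=LF[1]=2
  step 4: row=2, L[2]='w', prepend. Next row=LF[2]=4
  step 5: row=4, L[4]='v', prepend. Next row=LF[4]=3
Reversed output: vwvv$

Answer: vwvv$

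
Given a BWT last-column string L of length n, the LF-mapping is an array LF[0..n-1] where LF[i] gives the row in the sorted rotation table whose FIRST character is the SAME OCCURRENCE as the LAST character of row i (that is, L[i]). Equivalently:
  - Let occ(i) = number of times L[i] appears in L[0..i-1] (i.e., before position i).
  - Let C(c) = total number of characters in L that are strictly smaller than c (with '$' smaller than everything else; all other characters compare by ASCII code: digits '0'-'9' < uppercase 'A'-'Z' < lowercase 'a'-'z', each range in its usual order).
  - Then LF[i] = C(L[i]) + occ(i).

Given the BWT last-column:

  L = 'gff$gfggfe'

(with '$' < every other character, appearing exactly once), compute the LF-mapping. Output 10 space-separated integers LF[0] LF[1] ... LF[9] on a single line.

Answer: 6 2 3 0 7 4 8 9 5 1

Derivation:
Char counts: '$':1, 'e':1, 'f':4, 'g':4
C (first-col start): C('$')=0, C('e')=1, C('f')=2, C('g')=6
L[0]='g': occ=0, LF[0]=C('g')+0=6+0=6
L[1]='f': occ=0, LF[1]=C('f')+0=2+0=2
L[2]='f': occ=1, LF[2]=C('f')+1=2+1=3
L[3]='$': occ=0, LF[3]=C('$')+0=0+0=0
L[4]='g': occ=1, LF[4]=C('g')+1=6+1=7
L[5]='f': occ=2, LF[5]=C('f')+2=2+2=4
L[6]='g': occ=2, LF[6]=C('g')+2=6+2=8
L[7]='g': occ=3, LF[7]=C('g')+3=6+3=9
L[8]='f': occ=3, LF[8]=C('f')+3=2+3=5
L[9]='e': occ=0, LF[9]=C('e')+0=1+0=1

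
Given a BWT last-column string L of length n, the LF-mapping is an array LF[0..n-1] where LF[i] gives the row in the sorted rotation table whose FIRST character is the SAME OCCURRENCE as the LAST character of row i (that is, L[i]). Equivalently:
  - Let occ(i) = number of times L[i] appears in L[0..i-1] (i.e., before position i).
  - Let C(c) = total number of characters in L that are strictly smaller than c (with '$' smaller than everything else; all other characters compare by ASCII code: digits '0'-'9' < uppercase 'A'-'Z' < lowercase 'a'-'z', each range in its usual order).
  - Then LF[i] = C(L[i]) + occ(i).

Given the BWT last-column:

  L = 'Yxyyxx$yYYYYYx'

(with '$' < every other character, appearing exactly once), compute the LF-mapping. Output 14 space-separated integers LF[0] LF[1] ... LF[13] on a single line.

Answer: 1 7 11 12 8 9 0 13 2 3 4 5 6 10

Derivation:
Char counts: '$':1, 'Y':6, 'x':4, 'y':3
C (first-col start): C('$')=0, C('Y')=1, C('x')=7, C('y')=11
L[0]='Y': occ=0, LF[0]=C('Y')+0=1+0=1
L[1]='x': occ=0, LF[1]=C('x')+0=7+0=7
L[2]='y': occ=0, LF[2]=C('y')+0=11+0=11
L[3]='y': occ=1, LF[3]=C('y')+1=11+1=12
L[4]='x': occ=1, LF[4]=C('x')+1=7+1=8
L[5]='x': occ=2, LF[5]=C('x')+2=7+2=9
L[6]='$': occ=0, LF[6]=C('$')+0=0+0=0
L[7]='y': occ=2, LF[7]=C('y')+2=11+2=13
L[8]='Y': occ=1, LF[8]=C('Y')+1=1+1=2
L[9]='Y': occ=2, LF[9]=C('Y')+2=1+2=3
L[10]='Y': occ=3, LF[10]=C('Y')+3=1+3=4
L[11]='Y': occ=4, LF[11]=C('Y')+4=1+4=5
L[12]='Y': occ=5, LF[12]=C('Y')+5=1+5=6
L[13]='x': occ=3, LF[13]=C('x')+3=7+3=10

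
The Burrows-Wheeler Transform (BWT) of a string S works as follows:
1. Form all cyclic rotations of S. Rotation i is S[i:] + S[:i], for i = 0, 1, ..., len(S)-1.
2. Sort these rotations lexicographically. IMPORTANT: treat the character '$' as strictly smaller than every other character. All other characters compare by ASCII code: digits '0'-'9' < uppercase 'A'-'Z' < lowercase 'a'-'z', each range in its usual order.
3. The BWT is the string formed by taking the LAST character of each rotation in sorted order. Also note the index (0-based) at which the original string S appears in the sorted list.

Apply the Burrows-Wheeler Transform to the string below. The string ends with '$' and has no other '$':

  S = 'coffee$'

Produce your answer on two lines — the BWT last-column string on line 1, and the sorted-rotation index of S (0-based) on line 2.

Answer: e$effoc
1

Derivation:
All 7 rotations (rotation i = S[i:]+S[:i]):
  rot[0] = coffee$
  rot[1] = offee$c
  rot[2] = ffee$co
  rot[3] = fee$cof
  rot[4] = ee$coff
  rot[5] = e$coffe
  rot[6] = $coffee
Sorted (with $ < everything):
  sorted[0] = $coffee  (last char: 'e')
  sorted[1] = coffee$  (last char: '$')
  sorted[2] = e$coffe  (last char: 'e')
  sorted[3] = ee$coff  (last char: 'f')
  sorted[4] = fee$cof  (last char: 'f')
  sorted[5] = ffee$co  (last char: 'o')
  sorted[6] = offee$c  (last char: 'c')
Last column: e$effoc
Original string S is at sorted index 1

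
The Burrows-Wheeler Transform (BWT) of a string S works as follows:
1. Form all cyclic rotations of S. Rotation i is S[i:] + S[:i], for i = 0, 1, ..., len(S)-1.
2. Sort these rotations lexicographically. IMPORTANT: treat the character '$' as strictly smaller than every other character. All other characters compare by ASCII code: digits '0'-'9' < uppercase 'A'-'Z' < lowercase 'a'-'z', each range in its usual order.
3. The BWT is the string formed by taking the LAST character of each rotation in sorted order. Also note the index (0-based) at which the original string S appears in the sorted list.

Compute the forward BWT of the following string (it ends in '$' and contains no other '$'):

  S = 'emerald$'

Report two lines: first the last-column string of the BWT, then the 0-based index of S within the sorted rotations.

All 8 rotations (rotation i = S[i:]+S[:i]):
  rot[0] = emerald$
  rot[1] = merald$e
  rot[2] = erald$em
  rot[3] = rald$eme
  rot[4] = ald$emer
  rot[5] = ld$emera
  rot[6] = d$emeral
  rot[7] = $emerald
Sorted (with $ < everything):
  sorted[0] = $emerald  (last char: 'd')
  sorted[1] = ald$emer  (last char: 'r')
  sorted[2] = d$emeral  (last char: 'l')
  sorted[3] = emerald$  (last char: '$')
  sorted[4] = erald$em  (last char: 'm')
  sorted[5] = ld$emera  (last char: 'a')
  sorted[6] = merald$e  (last char: 'e')
  sorted[7] = rald$eme  (last char: 'e')
Last column: drl$maee
Original string S is at sorted index 3

Answer: drl$maee
3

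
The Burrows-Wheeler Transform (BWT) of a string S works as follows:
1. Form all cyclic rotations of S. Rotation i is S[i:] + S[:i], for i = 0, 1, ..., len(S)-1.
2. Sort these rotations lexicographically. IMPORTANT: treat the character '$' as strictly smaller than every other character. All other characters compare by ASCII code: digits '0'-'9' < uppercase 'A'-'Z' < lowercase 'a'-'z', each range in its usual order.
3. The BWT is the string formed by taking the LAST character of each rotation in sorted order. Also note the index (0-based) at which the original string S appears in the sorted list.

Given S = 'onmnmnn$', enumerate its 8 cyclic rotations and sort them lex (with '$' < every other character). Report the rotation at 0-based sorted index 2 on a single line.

All 8 rotations (rotation i = S[i:]+S[:i]):
  rot[0] = onmnmnn$
  rot[1] = nmnmnn$o
  rot[2] = mnmnn$on
  rot[3] = nmnn$onm
  rot[4] = mnn$onmn
  rot[5] = nn$onmnm
  rot[6] = n$onmnmn
  rot[7] = $onmnmnn
Sorted (with $ < everything):
  sorted[0] = $onmnmnn
  sorted[1] = mnmnn$on
  sorted[2] = mnn$onmn
  sorted[3] = n$onmnmn
  sorted[4] = nmnmnn$o
  sorted[5] = nmnn$onm
  sorted[6] = nn$onmnm
  sorted[7] = onmnmnn$
sorted[2] = mnn$onmn

Answer: mnn$onmn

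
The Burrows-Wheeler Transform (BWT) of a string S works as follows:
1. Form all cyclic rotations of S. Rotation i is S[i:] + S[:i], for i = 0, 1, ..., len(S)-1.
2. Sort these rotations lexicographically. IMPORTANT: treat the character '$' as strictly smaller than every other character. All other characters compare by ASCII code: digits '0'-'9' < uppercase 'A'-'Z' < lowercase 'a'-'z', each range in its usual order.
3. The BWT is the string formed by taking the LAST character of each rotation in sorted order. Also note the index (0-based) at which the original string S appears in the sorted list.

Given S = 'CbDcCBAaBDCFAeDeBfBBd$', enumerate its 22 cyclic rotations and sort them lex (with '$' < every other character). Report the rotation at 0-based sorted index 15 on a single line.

Answer: aBDCFAeDeBfBBd$CbDcCBA

Derivation:
All 22 rotations (rotation i = S[i:]+S[:i]):
  rot[0] = CbDcCBAaBDCFAeDeBfBBd$
  rot[1] = bDcCBAaBDCFAeDeBfBBd$C
  rot[2] = DcCBAaBDCFAeDeBfBBd$Cb
  rot[3] = cCBAaBDCFAeDeBfBBd$CbD
  rot[4] = CBAaBDCFAeDeBfBBd$CbDc
  rot[5] = BAaBDCFAeDeBfBBd$CbDcC
  rot[6] = AaBDCFAeDeBfBBd$CbDcCB
  rot[7] = aBDCFAeDeBfBBd$CbDcCBA
  rot[8] = BDCFAeDeBfBBd$CbDcCBAa
  rot[9] = DCFAeDeBfBBd$CbDcCBAaB
  rot[10] = CFAeDeBfBBd$CbDcCBAaBD
  rot[11] = FAeDeBfBBd$CbDcCBAaBDC
  rot[12] = AeDeBfBBd$CbDcCBAaBDCF
  rot[13] = eDeBfBBd$CbDcCBAaBDCFA
  rot[14] = DeBfBBd$CbDcCBAaBDCFAe
  rot[15] = eBfBBd$CbDcCBAaBDCFAeD
  rot[16] = BfBBd$CbDcCBAaBDCFAeDe
  rot[17] = fBBd$CbDcCBAaBDCFAeDeB
  rot[18] = BBd$CbDcCBAaBDCFAeDeBf
  rot[19] = Bd$CbDcCBAaBDCFAeDeBfB
  rot[20] = d$CbDcCBAaBDCFAeDeBfBB
  rot[21] = $CbDcCBAaBDCFAeDeBfBBd
Sorted (with $ < everything):
  sorted[0] = $CbDcCBAaBDCFAeDeBfBBd
  sorted[1] = AaBDCFAeDeBfBBd$CbDcCB
  sorted[2] = AeDeBfBBd$CbDcCBAaBDCF
  sorted[3] = BAaBDCFAeDeBfBBd$CbDcC
  sorted[4] = BBd$CbDcCBAaBDCFAeDeBf
  sorted[5] = BDCFAeDeBfBBd$CbDcCBAa
  sorted[6] = Bd$CbDcCBAaBDCFAeDeBfB
  sorted[7] = BfBBd$CbDcCBAaBDCFAeDe
  sorted[8] = CBAaBDCFAeDeBfBBd$CbDc
  sorted[9] = CFAeDeBfBBd$CbDcCBAaBD
  sorted[10] = CbDcCBAaBDCFAeDeBfBBd$
  sorted[11] = DCFAeDeBfBBd$CbDcCBAaB
  sorted[12] = DcCBAaBDCFAeDeBfBBd$Cb
  sorted[13] = DeBfBBd$CbDcCBAaBDCFAe
  sorted[14] = FAeDeBfBBd$CbDcCBAaBDC
  sorted[15] = aBDCFAeDeBfBBd$CbDcCBA
  sorted[16] = bDcCBAaBDCFAeDeBfBBd$C
  sorted[17] = cCBAaBDCFAeDeBfBBd$CbD
  sorted[18] = d$CbDcCBAaBDCFAeDeBfBB
  sorted[19] = eBfBBd$CbDcCBAaBDCFAeD
  sorted[20] = eDeBfBBd$CbDcCBAaBDCFA
  sorted[21] = fBBd$CbDcCBAaBDCFAeDeB
sorted[15] = aBDCFAeDeBfBBd$CbDcCBA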